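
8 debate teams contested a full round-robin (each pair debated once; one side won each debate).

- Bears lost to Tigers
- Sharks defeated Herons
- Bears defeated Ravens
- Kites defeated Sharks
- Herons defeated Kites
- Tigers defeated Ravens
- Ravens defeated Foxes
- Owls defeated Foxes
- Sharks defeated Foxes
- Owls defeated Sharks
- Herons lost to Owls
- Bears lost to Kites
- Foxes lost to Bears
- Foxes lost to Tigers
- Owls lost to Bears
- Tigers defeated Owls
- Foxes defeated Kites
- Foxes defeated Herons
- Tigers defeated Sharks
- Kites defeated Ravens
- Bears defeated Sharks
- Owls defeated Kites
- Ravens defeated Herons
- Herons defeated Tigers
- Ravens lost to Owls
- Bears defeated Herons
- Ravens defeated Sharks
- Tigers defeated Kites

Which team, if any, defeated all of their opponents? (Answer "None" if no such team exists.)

Highest win total is Tigers with 6 (out of 7 possible).
Tigers lost to Herons, so no team went undefeated.

None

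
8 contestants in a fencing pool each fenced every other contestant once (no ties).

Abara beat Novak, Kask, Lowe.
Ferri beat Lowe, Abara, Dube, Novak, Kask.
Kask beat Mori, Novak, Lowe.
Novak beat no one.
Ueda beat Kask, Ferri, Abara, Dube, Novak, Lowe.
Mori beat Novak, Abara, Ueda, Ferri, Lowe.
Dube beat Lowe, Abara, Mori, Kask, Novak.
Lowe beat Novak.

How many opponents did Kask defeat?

3

Kask's results: beat Mori, Lowe, Novak; lost to Dube, Ferri, Ueda, Abara.
That is 3 wins.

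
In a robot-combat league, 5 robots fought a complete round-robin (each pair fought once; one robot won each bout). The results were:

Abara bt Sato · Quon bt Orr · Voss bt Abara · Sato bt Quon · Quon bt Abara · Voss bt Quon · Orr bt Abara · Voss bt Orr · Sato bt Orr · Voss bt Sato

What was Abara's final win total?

Abara's results: beat Sato; lost to Quon, Voss, Orr.
That is 1 win.

1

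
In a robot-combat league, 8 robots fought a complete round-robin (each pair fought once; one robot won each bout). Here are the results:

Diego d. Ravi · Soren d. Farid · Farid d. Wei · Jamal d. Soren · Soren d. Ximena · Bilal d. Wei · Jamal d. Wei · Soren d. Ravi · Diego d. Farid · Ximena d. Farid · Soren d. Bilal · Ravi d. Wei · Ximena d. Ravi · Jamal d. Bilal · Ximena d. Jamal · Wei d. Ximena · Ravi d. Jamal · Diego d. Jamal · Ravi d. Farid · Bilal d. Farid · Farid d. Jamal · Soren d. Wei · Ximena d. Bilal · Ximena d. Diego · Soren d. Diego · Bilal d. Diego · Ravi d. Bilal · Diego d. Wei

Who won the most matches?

Soren

Win totals: Wei 1, Ximena 5, Soren 6, Ravi 4, Diego 4, Farid 2, Bilal 3, Jamal 3.
Soren leads with 6 wins (next highest: 5).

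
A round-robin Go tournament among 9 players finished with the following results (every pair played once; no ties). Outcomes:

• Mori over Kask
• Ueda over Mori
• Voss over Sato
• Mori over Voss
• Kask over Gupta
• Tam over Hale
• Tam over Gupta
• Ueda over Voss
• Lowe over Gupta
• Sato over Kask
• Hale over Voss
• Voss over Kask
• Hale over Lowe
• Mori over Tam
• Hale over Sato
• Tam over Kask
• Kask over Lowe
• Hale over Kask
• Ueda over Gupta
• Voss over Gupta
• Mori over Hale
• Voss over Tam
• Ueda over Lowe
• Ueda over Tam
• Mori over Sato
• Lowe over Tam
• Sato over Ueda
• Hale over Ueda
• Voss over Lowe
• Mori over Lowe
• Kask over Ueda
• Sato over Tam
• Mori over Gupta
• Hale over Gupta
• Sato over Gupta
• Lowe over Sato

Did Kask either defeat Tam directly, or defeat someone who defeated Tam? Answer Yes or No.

Kask did not beat Tam directly.
Kask beat Gupta, Lowe, Ueda. Of those, Lowe beat Tam.

Yes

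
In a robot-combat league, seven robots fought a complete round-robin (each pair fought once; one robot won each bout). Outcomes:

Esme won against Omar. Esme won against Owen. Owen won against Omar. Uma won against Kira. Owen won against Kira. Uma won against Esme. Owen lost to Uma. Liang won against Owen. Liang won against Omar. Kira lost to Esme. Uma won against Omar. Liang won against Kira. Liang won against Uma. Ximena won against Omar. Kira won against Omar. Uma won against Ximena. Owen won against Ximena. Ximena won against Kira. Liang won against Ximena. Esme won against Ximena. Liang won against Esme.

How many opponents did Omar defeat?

0

Omar's results: beat no one; lost to Ximena, Liang, Esme, Owen, Uma, Kira.
That is 0 wins.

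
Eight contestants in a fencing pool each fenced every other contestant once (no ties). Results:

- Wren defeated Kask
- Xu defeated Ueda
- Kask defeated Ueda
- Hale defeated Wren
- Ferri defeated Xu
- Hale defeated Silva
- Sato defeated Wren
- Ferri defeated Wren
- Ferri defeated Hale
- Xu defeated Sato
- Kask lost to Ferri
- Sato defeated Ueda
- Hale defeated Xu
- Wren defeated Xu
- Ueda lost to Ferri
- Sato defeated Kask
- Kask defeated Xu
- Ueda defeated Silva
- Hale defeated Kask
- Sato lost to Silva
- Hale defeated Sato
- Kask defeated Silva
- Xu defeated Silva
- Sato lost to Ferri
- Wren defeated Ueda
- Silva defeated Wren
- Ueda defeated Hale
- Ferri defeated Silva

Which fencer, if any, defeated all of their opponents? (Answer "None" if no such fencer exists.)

Ferri

Ferri has 7 wins out of 7 opponents — a perfect record.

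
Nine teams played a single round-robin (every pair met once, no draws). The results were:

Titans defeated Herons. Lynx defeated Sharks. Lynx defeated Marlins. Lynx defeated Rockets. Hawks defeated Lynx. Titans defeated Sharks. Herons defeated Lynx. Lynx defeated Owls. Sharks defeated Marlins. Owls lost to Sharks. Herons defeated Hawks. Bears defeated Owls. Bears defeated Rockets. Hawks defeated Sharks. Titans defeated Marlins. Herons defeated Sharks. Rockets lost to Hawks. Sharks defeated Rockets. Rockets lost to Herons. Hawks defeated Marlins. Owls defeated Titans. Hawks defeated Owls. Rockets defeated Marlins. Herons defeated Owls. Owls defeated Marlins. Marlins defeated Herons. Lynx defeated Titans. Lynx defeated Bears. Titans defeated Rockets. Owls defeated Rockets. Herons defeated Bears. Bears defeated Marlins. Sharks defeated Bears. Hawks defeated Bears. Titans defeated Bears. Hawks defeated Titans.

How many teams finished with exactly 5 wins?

1

Win totals: Marlins 1, Lynx 6, Titans 5, Owls 3, Hawks 7, Bears 3, Herons 6, Rockets 1, Sharks 4.
Exactly 5: Titans — 1 team.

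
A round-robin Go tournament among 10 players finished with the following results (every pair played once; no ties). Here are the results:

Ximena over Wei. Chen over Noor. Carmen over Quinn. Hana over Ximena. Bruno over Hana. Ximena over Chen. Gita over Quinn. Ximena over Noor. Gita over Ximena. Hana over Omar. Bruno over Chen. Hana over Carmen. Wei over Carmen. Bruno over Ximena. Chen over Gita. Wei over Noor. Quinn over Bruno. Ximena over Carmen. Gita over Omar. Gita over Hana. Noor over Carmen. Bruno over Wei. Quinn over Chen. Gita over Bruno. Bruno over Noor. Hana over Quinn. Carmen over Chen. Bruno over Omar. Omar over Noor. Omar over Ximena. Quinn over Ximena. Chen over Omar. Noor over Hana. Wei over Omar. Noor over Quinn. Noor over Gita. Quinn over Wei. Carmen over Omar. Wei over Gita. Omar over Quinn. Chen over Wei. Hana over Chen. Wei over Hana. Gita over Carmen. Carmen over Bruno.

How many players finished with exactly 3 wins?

1

Win totals: Ximena 4, Gita 6, Wei 5, Chen 4, Noor 4, Hana 5, Quinn 4, Omar 3, Carmen 4, Bruno 6.
Exactly 3: Omar — 1 player.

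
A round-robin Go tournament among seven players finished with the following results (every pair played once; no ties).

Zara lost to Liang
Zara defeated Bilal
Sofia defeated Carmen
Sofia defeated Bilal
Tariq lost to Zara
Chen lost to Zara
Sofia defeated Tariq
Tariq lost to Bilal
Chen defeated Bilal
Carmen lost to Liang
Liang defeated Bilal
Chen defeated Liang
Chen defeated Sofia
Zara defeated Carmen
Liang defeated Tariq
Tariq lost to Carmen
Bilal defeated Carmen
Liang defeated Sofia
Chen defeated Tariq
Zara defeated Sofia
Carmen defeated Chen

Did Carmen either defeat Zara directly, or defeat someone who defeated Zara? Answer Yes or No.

Carmen did not beat Zara directly.
Carmen beat Tariq, Chen, but each of them lost to Zara. No two-step path.

No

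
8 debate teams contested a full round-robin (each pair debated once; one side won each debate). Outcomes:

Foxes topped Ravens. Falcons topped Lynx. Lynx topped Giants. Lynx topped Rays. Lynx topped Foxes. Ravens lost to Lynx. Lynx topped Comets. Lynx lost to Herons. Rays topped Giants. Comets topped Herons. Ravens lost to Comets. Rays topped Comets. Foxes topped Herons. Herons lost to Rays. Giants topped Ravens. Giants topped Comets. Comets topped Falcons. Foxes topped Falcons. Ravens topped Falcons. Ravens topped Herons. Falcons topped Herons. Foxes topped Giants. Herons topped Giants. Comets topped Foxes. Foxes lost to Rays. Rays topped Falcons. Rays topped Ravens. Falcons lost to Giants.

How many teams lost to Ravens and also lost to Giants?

Ravens beat: Herons, Falcons.
Giants beat: Comets, Falcons, Ravens.
Both beat: Falcons — 1.

1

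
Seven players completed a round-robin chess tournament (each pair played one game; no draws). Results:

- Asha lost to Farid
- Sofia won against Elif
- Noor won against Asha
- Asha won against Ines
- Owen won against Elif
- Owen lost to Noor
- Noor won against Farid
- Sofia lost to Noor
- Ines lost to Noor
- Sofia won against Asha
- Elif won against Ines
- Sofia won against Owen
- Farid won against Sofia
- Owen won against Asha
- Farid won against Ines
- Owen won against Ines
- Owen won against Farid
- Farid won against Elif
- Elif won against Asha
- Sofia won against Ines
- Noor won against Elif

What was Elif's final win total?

2

Elif's results: beat Asha, Ines; lost to Noor, Sofia, Owen, Farid.
That is 2 wins.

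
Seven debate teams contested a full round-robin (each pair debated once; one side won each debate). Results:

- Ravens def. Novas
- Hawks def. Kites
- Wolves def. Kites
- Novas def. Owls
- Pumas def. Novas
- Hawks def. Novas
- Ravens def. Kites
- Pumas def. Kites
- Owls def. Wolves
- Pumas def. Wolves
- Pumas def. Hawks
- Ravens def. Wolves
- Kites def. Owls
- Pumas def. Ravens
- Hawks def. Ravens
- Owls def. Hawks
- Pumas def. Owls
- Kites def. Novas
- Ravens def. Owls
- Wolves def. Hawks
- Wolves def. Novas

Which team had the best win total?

Win totals: Owls 2, Kites 2, Hawks 3, Ravens 4, Wolves 3, Pumas 6, Novas 1.
Pumas leads with 6 wins (next highest: 4).

Pumas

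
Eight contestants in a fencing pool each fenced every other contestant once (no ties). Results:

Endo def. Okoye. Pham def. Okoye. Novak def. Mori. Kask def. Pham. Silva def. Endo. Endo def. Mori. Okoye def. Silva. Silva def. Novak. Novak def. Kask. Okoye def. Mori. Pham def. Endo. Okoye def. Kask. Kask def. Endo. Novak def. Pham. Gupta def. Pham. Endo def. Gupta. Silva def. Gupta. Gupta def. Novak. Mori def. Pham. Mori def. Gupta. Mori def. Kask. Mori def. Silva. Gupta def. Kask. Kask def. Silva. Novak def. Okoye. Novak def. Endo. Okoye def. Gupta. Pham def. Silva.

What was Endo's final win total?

3

Endo's results: beat Okoye, Gupta, Mori; lost to Novak, Pham, Silva, Kask.
That is 3 wins.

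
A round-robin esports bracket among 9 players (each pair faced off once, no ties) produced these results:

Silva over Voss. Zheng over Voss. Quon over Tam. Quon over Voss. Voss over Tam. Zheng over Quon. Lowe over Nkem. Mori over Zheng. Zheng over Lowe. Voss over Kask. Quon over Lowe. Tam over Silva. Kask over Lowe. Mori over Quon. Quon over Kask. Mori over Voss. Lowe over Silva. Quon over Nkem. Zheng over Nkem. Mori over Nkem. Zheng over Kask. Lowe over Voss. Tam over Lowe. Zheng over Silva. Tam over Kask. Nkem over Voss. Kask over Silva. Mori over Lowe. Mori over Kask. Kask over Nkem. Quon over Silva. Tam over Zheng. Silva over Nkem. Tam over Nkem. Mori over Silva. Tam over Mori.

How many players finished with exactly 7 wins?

Win totals: Tam 6, Silva 2, Voss 2, Kask 3, Nkem 1, Zheng 6, Mori 7, Lowe 3, Quon 6.
Exactly 7: Mori — 1 player.

1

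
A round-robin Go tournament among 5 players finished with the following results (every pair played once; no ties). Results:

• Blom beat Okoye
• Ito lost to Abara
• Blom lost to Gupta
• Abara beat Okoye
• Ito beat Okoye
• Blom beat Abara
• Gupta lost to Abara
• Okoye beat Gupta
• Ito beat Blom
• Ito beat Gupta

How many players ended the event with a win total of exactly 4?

0

Win totals: Abara 3, Okoye 1, Gupta 1, Ito 3, Blom 2.
No player has exactly 4 wins.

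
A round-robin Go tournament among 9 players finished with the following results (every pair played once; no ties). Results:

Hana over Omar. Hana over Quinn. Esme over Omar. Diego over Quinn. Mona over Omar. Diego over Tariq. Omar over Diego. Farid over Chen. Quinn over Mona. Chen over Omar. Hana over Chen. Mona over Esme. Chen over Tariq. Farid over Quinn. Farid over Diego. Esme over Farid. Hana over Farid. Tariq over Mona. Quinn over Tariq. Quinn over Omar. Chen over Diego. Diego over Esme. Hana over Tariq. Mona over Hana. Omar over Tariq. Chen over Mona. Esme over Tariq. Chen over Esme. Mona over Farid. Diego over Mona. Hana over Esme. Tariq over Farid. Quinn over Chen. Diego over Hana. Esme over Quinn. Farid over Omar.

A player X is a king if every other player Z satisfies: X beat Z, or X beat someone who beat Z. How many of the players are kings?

Omar cannot reach Chen in two steps.
Chen reaches everyone (king).
Farid reaches everyone (king).
Quinn reaches everyone (king).
Mona reaches everyone (king).
Hana reaches everyone (king).
Esme cannot reach Hana in two steps.
Tariq reaches everyone (king).
Diego reaches everyone (king).
Kings: Chen, Farid, Quinn, Mona, Hana, Tariq, Diego — 7.

7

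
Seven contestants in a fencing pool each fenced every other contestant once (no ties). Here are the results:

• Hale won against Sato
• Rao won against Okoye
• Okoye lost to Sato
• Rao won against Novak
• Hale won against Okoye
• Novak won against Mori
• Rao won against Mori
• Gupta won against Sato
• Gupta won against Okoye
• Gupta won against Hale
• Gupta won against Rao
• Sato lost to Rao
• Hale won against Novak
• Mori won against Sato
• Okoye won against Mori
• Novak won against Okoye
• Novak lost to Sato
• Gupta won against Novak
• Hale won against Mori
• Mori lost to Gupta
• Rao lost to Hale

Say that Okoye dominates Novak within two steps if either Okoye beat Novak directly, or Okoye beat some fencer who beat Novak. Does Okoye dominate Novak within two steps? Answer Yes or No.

Okoye did not beat Novak directly.
Okoye beat Mori, but each of them lost to Novak. No two-step path.

No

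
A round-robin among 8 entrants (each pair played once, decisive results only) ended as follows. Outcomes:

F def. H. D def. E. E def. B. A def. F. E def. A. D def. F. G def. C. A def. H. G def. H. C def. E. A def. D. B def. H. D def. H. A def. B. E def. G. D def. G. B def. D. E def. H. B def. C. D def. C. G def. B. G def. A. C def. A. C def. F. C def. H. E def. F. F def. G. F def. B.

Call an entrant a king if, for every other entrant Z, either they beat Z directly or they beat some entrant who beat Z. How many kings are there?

A reaches everyone (king).
B reaches everyone (king).
C reaches everyone (king).
D reaches everyone (king).
E reaches everyone (king).
F cannot reach E in two steps.
G reaches everyone (king).
H cannot reach A, B, C, D, E, F, G in two steps.
Kings: A, B, C, D, E, G — 6.

6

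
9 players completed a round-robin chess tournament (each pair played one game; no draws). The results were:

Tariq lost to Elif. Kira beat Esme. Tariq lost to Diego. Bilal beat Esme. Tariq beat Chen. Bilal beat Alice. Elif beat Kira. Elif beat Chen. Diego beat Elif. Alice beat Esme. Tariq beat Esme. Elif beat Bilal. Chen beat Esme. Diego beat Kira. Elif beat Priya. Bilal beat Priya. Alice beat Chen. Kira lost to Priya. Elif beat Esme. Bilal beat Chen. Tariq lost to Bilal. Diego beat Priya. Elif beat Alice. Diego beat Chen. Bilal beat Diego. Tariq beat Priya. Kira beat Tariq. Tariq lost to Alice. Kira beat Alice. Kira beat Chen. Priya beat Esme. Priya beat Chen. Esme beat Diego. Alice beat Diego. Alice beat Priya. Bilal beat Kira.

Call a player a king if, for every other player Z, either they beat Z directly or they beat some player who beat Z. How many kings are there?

3

Elif reaches everyone (king).
Kira cannot reach Elif, Bilal in two steps.
Diego reaches everyone (king).
Chen cannot reach Elif, Kira, Alice, Priya, Tariq, Bilal in two steps.
Esme cannot reach Alice, Bilal in two steps.
Alice cannot reach Bilal in two steps.
Priya cannot reach Elif, Bilal in two steps.
Tariq cannot reach Elif, Alice, Bilal in two steps.
Bilal reaches everyone (king).
Kings: Elif, Diego, Bilal — 3.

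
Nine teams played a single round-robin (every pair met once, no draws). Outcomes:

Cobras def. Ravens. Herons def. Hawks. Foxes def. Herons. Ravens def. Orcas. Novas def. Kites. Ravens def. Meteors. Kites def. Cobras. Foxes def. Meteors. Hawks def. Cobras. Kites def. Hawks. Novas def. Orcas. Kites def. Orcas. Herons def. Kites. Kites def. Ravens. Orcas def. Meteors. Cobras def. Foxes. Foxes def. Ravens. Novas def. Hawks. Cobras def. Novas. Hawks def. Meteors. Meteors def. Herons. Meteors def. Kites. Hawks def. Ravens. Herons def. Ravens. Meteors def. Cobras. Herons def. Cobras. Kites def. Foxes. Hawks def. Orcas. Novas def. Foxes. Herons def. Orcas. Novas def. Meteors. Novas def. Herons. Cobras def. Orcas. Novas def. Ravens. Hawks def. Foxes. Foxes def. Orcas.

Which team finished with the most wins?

Win totals: Ravens 2, Meteors 3, Herons 5, Hawks 5, Novas 7, Cobras 4, Orcas 1, Kites 5, Foxes 4.
Novas leads with 7 wins (next highest: 5).

Novas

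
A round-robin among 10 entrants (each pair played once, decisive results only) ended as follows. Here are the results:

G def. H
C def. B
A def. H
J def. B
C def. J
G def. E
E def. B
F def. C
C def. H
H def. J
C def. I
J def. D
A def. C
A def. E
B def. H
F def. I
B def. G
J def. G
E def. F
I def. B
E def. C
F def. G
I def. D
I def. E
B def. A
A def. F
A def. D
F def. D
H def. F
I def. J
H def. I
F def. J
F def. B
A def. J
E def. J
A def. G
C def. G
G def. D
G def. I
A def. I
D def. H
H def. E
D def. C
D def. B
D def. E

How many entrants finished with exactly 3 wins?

2

Win totals: A 8, B 3, C 5, D 4, E 4, F 6, G 4, H 4, I 4, J 3.
Exactly 3: B, J — 2 entrants.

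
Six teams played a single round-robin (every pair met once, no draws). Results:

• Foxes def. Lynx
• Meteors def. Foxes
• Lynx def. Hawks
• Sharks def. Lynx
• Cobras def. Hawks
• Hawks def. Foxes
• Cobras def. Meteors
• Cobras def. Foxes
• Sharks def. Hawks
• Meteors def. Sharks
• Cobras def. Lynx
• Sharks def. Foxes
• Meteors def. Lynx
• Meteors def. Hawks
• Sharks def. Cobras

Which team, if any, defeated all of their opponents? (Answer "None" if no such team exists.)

None

Highest win total is Sharks with 4 (out of 5 possible).
Sharks lost to Meteors, so no team went undefeated.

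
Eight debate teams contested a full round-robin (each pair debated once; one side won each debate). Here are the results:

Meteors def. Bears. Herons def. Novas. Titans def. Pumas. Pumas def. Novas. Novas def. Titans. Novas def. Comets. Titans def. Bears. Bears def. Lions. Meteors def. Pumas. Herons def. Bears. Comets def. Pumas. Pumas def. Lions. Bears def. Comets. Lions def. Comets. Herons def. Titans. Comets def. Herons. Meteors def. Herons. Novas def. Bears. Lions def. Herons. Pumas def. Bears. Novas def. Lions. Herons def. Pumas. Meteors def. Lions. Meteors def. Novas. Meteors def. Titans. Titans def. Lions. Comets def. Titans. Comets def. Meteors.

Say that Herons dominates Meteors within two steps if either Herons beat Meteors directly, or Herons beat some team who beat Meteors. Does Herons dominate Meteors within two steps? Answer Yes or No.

Herons did not beat Meteors directly.
Herons beat Pumas, Titans, Novas, Bears, but each of them lost to Meteors. No two-step path.

No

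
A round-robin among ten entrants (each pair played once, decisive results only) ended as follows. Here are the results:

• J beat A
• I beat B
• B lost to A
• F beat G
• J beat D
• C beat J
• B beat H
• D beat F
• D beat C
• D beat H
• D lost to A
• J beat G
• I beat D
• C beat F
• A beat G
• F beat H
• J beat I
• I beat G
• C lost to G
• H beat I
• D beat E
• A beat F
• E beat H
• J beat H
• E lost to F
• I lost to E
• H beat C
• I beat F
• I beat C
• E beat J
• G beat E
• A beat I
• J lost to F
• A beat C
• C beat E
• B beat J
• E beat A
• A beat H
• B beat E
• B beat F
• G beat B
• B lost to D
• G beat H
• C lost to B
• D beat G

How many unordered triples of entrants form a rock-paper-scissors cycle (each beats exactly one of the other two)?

32

Win totals: A 7, B 5, C 3, D 6, E 4, F 4, G 4, H 2, I 5, J 5.
An entrant with w wins dominates both others in C(w,2) triples; summing gives 21 + 10 + 3 + 15 + 6 + 6 + 6 + 1 + 10 + 10 = 88 transitive triples.
Total triples C(10,3) = 120, so cyclic triples = 120 − 88 = 32.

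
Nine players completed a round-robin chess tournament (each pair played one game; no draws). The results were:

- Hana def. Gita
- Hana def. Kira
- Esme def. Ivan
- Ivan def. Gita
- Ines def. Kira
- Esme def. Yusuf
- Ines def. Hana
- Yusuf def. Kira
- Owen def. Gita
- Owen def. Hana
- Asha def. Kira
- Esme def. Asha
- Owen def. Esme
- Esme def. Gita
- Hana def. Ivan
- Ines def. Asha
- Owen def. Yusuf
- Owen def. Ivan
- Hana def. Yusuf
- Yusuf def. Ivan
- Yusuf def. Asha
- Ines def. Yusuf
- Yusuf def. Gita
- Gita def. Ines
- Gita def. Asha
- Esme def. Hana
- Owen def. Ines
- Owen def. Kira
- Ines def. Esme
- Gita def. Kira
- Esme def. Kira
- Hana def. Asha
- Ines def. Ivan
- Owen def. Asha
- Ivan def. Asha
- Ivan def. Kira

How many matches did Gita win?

3

Gita's results: beat Asha, Kira, Ines; lost to Esme, Owen, Hana, Ivan, Yusuf.
That is 3 wins.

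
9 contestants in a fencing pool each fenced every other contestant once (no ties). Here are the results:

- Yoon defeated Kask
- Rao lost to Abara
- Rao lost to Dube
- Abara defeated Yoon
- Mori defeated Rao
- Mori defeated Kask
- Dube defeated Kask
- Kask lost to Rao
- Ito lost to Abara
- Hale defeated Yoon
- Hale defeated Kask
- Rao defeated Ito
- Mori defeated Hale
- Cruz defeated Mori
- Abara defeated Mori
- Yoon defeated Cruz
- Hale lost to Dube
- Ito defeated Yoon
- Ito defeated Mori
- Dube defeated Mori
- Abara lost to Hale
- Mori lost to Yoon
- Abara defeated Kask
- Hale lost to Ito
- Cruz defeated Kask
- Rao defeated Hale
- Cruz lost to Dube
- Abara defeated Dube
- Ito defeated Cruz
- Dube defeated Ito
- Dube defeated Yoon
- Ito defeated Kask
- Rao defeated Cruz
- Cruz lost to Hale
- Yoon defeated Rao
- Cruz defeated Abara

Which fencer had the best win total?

Dube

Win totals: Cruz 3, Rao 4, Kask 0, Abara 6, Hale 4, Yoon 4, Dube 7, Mori 3, Ito 5.
Dube leads with 7 wins (next highest: 6).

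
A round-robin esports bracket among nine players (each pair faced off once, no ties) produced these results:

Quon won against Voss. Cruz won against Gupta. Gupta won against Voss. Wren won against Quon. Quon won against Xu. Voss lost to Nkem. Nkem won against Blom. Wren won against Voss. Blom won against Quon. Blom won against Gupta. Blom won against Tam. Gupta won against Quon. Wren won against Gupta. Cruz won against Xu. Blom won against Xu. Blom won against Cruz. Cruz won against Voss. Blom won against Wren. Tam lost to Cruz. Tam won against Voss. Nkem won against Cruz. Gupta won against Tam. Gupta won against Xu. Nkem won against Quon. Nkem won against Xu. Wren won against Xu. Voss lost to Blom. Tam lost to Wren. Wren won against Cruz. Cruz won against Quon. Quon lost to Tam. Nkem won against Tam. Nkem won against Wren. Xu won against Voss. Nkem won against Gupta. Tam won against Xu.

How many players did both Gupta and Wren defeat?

Gupta beat: Tam, Quon, Xu, Voss.
Wren beat: Tam, Quon, Xu, Voss, Cruz, Gupta.
Both beat: Tam, Quon, Xu, Voss — 4.

4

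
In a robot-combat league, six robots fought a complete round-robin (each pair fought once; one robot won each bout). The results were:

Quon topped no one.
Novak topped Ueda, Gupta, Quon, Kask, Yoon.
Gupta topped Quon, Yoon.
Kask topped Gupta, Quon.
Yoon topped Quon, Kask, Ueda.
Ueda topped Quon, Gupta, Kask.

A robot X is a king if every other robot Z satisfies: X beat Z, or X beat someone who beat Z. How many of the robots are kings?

1

Gupta cannot reach Novak in two steps.
Quon cannot reach Gupta, Yoon, Novak, Ueda, Kask in two steps.
Yoon cannot reach Novak in two steps.
Novak reaches everyone (king).
Ueda cannot reach Novak in two steps.
Kask cannot reach Novak, Ueda in two steps.
Kings: Novak — 1.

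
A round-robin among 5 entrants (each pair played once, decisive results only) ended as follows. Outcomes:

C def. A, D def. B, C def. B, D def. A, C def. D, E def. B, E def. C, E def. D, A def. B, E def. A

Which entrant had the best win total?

Win totals: A 1, B 0, C 3, D 2, E 4.
E leads with 4 wins (next highest: 3).

E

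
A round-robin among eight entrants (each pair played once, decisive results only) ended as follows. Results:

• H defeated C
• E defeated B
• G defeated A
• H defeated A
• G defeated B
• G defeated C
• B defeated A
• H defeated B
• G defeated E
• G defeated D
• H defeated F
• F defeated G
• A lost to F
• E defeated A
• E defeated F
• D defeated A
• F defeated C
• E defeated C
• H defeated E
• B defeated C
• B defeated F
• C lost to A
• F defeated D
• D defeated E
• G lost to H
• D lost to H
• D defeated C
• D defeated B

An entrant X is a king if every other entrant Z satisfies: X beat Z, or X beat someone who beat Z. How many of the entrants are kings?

A cannot reach B, D, E, F, G, H in two steps.
B cannot reach E, H in two steps.
C cannot reach A, B, D, E, F, G, H in two steps.
D cannot reach G, H in two steps.
E cannot reach H in two steps.
F cannot reach H in two steps.
G cannot reach H in two steps.
H reaches everyone (king).
Kings: H — 1.

1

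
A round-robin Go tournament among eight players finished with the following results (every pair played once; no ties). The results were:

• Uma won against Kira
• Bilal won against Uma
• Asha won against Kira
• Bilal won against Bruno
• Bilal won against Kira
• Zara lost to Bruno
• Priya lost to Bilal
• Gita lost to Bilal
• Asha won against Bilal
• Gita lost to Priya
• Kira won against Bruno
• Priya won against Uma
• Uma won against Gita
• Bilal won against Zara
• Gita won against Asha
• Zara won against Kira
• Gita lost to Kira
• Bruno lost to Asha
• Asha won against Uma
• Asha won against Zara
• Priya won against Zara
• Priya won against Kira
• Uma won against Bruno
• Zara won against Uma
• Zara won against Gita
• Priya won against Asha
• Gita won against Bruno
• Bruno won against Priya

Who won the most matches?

Bilal

Win totals: Bruno 2, Gita 2, Kira 2, Zara 3, Uma 3, Priya 5, Bilal 6, Asha 5.
Bilal leads with 6 wins (next highest: 5).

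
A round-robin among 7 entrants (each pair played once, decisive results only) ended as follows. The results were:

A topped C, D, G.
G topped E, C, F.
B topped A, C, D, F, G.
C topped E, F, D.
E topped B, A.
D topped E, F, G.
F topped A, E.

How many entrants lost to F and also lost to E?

1

F beat: A, E.
E beat: A, B.
Both beat: A — 1.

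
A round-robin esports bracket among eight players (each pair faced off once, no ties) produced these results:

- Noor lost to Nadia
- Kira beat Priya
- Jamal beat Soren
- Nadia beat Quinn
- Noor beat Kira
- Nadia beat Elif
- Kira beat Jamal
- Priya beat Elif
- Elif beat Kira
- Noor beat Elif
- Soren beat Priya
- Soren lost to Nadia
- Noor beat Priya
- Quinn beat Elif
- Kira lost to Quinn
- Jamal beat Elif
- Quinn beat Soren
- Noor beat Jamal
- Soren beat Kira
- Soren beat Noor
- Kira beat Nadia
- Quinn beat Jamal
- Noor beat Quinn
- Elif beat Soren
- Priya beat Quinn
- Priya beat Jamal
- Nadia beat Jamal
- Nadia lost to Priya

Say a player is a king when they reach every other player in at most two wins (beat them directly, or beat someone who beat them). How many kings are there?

Kira reaches everyone (king).
Soren reaches everyone (king).
Jamal cannot reach Quinn, Nadia in two steps.
Priya reaches everyone (king).
Quinn reaches everyone (king).
Elif cannot reach Quinn in two steps.
Noor reaches everyone (king).
Nadia reaches everyone (king).
Kings: Kira, Soren, Priya, Quinn, Noor, Nadia — 6.

6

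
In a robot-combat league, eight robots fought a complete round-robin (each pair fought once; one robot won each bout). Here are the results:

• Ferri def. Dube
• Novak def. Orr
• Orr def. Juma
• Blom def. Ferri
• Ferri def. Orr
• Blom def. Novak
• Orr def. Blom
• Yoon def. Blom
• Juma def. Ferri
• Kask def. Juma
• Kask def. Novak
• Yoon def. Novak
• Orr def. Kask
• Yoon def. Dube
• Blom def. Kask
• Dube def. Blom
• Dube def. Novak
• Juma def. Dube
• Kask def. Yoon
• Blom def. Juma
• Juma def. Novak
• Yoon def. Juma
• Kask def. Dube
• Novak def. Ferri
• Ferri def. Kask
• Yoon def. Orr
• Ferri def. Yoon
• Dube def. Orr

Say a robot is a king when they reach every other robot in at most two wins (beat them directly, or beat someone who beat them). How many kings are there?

Blom reaches everyone (king).
Yoon reaches everyone (king).
Dube cannot reach Yoon in two steps.
Juma reaches everyone (king).
Ferri reaches everyone (king).
Kask reaches everyone (king).
Orr reaches everyone (king).
Novak reaches everyone (king).
Kings: Blom, Yoon, Juma, Ferri, Kask, Orr, Novak — 7.

7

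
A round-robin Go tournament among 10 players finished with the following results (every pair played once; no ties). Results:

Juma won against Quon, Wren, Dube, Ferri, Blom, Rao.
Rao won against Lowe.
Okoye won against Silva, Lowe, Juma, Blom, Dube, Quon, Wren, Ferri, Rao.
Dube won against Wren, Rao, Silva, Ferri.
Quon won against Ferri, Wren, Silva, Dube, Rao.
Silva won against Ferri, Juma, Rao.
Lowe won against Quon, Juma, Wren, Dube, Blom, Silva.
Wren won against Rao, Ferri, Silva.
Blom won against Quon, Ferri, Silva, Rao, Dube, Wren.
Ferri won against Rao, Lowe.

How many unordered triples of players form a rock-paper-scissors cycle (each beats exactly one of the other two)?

16

Win totals: Blom 6, Lowe 6, Ferri 2, Okoye 9, Silva 3, Juma 6, Quon 5, Rao 1, Wren 3, Dube 4.
A player with w wins dominates both others in C(w,2) triples; summing gives 15 + 15 + 1 + 36 + 3 + 15 + 10 + 0 + 3 + 6 = 104 transitive triples.
Total triples C(10,3) = 120, so cyclic triples = 120 − 104 = 16.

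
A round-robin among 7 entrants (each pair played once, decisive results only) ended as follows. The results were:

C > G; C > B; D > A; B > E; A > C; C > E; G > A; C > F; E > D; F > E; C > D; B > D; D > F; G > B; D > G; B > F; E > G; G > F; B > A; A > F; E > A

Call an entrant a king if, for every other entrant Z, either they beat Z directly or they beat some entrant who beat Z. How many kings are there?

A reaches everyone (king).
B reaches everyone (king).
C reaches everyone (king).
D reaches everyone (king).
E reaches everyone (king).
F cannot reach B, C in two steps.
G reaches everyone (king).
Kings: A, B, C, D, E, G — 6.

6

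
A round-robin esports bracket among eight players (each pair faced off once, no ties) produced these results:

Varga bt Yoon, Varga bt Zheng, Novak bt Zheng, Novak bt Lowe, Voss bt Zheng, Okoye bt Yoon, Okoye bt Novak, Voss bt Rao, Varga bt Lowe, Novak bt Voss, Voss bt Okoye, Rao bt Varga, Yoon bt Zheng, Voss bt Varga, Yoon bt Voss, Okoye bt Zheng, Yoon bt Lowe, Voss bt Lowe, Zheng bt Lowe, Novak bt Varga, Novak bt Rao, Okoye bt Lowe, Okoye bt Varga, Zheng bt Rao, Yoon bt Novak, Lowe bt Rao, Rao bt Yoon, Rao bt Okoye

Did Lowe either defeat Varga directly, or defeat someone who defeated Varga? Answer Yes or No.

Yes

Lowe did not beat Varga directly.
Lowe beat Rao. Of those, Rao beat Varga.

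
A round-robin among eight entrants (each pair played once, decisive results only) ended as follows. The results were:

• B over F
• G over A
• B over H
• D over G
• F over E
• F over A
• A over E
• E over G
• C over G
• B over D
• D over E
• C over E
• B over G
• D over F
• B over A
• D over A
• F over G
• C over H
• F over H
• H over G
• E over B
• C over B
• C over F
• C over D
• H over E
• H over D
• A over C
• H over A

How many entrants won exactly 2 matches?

Win totals: A 2, B 5, C 6, D 4, E 2, F 4, G 1, H 4.
Exactly 2: A, E — 2 entrants.

2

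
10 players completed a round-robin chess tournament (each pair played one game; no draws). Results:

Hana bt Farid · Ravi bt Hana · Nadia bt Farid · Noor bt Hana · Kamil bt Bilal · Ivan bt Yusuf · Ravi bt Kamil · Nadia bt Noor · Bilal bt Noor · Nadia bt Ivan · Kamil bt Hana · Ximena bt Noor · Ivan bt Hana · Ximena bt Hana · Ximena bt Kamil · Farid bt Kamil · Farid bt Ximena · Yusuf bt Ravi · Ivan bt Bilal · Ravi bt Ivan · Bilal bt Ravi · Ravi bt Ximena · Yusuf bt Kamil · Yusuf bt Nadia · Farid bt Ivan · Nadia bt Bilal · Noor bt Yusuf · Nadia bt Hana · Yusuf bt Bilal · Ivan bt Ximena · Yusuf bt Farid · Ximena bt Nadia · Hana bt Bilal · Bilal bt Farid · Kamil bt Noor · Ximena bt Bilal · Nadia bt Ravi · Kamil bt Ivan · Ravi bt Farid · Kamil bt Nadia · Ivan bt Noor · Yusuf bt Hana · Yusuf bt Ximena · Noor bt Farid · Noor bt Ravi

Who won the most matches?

Win totals: Ravi 5, Kamil 5, Bilal 3, Yusuf 7, Ivan 5, Noor 4, Farid 3, Ximena 5, Hana 2, Nadia 6.
Yusuf leads with 7 wins (next highest: 6).

Yusuf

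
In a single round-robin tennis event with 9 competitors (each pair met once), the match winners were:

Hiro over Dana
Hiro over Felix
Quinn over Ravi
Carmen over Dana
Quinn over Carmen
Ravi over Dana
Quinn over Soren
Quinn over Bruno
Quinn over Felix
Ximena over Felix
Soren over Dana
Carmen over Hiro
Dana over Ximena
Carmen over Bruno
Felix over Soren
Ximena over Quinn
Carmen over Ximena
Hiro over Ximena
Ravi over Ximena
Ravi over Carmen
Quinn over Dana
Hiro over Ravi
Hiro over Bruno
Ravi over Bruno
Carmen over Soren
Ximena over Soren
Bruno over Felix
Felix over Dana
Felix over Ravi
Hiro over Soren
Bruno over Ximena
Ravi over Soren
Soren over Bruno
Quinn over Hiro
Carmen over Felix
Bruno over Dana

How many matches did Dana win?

1

Dana's results: beat Ximena; lost to Felix, Ravi, Hiro, Quinn, Carmen, Bruno, Soren.
That is 1 win.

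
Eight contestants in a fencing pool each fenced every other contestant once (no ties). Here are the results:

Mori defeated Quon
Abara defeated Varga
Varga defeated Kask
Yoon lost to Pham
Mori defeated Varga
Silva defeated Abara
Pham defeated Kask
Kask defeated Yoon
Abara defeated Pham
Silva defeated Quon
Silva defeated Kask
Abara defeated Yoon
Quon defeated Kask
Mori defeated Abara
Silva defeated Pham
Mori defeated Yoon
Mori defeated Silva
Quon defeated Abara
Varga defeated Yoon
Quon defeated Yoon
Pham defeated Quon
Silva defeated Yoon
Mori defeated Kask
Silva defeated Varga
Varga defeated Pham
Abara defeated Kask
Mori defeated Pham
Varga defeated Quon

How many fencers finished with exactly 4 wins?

Win totals: Varga 4, Pham 3, Yoon 0, Silva 6, Abara 4, Mori 7, Kask 1, Quon 3.
Exactly 4: Varga, Abara — 2 fencers.

2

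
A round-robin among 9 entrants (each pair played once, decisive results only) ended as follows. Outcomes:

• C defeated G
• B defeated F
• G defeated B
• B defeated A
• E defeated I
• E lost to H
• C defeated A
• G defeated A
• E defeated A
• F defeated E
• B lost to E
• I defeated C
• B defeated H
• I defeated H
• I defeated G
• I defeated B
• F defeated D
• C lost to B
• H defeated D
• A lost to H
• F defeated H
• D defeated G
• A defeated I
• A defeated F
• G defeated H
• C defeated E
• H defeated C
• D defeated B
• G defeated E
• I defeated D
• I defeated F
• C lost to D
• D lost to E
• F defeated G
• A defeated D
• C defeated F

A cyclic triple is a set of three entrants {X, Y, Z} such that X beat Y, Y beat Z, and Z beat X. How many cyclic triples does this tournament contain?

Win totals: A 3, B 4, C 4, D 3, E 4, F 4, G 4, H 4, I 6.
An entrant with w wins dominates both others in C(w,2) triples; summing gives 3 + 6 + 6 + 3 + 6 + 6 + 6 + 6 + 15 = 57 transitive triples.
Total triples C(9,3) = 84, so cyclic triples = 84 − 57 = 27.

27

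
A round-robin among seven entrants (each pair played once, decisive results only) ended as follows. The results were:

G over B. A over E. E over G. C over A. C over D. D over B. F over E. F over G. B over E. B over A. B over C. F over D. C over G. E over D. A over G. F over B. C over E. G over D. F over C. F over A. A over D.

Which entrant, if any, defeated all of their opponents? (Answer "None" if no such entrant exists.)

F has 6 wins out of 6 opponents — a perfect record.

F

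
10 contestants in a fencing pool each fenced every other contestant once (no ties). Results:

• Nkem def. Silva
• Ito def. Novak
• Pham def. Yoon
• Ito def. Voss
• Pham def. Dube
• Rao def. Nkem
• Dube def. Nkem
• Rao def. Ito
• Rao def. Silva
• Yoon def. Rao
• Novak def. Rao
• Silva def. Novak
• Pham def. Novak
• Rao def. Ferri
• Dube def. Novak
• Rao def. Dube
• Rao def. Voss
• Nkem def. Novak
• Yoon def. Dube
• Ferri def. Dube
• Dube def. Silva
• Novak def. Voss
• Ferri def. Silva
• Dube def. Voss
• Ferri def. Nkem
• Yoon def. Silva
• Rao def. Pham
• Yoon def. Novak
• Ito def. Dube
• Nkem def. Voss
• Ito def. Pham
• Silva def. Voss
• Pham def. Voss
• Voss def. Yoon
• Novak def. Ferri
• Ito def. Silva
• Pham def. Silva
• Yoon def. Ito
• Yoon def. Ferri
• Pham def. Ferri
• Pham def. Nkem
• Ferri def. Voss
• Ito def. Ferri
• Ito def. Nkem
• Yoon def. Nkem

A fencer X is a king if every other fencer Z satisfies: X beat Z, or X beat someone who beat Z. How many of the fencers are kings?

Novak reaches everyone (king).
Yoon reaches everyone (king).
Dube cannot reach Pham, Ito in two steps.
Silva cannot reach Dube, Pham, Ito, Nkem in two steps.
Rao reaches everyone (king).
Pham reaches everyone (king).
Voss cannot reach Pham in two steps.
Ferri cannot reach Rao, Pham, Ito in two steps.
Ito reaches everyone (king).
Nkem cannot reach Dube, Pham, Ito in two steps.
Kings: Novak, Yoon, Rao, Pham, Ito — 5.

5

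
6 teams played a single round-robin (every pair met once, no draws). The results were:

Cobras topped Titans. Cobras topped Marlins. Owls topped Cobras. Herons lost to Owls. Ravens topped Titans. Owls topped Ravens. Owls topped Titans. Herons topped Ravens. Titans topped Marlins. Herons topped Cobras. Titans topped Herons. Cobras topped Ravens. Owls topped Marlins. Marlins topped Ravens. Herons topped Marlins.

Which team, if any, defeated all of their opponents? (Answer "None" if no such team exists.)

Owls has 5 wins out of 5 opponents — a perfect record.

Owls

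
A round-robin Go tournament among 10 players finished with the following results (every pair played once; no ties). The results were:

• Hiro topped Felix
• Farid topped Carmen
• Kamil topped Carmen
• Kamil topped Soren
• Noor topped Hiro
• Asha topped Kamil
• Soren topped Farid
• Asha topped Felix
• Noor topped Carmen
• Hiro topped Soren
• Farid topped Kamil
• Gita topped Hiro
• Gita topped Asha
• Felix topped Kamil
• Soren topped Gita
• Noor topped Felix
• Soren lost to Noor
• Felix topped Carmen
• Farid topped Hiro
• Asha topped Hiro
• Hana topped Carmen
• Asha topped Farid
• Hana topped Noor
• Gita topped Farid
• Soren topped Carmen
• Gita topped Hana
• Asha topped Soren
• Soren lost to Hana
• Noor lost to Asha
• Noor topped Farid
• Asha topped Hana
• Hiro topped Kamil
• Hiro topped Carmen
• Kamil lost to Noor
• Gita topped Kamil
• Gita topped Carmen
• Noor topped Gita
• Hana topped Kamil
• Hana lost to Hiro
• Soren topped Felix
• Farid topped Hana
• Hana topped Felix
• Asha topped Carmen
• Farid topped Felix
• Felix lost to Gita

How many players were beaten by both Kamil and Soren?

1

Kamil beat: Soren, Carmen.
Soren beat: Farid, Felix, Gita, Carmen.
Both beat: Carmen — 1.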